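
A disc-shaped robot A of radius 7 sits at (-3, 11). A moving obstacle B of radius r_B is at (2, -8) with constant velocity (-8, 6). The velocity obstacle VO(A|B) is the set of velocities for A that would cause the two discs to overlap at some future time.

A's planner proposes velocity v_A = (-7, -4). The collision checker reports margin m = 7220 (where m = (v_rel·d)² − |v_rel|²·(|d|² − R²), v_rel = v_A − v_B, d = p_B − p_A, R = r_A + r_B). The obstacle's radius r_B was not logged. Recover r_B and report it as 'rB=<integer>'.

m = 7220
d = (5, -19);  v_rel = (1, -10),  |v_rel|² = 101
v_rel×d = (1)·(-19) − (-10)·(5) = 31
since m = R²·101 − 31²:  R² = (961 + 7220) / 101 = 81
R = √81 = 9  ⇒  r_B = 9 − 7 = 2

rB=2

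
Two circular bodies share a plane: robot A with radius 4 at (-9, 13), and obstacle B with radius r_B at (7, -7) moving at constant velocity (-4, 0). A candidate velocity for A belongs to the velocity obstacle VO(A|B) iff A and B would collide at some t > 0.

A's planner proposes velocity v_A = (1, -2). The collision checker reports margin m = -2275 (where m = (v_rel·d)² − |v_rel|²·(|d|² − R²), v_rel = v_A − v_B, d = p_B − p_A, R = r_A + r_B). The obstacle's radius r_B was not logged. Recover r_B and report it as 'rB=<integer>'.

m = -2275
d = (16, -20);  v_rel = (5, -2),  |v_rel|² = 29
v_rel×d = (5)·(-20) − (-2)·(16) = -68
since m = R²·29 − (-68)²:  R² = (4624 + -2275) / 29 = 81
R = √81 = 9  ⇒  r_B = 9 − 4 = 5

rB=5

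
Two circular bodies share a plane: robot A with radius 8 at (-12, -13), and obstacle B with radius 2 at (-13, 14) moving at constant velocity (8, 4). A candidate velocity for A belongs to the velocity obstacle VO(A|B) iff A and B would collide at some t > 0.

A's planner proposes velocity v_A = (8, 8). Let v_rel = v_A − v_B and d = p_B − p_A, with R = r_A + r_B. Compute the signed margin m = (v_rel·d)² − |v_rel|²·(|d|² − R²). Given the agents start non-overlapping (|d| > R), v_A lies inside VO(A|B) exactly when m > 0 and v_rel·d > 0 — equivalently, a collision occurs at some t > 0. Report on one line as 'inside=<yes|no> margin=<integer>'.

d = (-1, 27),  |d|² = 730;  R = 8+2 = 10,  c = 730−10² = 630
v_rel = (0, 4),  |v_rel|² = 16;  v_rel·d = (0)·(-1) + (4)·(27) = 108
16·t² − 216·t + 630 = 0  ⇒  m = 108² − 16·630 = 1584
m = 1584 > 0,  v_rel·d = 108 > 0  ⇒  inside

inside=yes margin=1584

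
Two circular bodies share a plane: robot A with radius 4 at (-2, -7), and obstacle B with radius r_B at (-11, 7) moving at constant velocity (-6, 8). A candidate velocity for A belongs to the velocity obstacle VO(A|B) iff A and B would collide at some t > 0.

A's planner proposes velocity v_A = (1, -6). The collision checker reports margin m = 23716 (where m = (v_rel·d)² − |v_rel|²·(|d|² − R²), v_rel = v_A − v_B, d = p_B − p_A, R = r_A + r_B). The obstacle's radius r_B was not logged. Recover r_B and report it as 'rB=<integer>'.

m = 23716
d = (-9, 14);  v_rel = (7, -14),  |v_rel|² = 245
v_rel×d = (7)·(14) − (-14)·(-9) = -28
since m = R²·245 − (-28)²:  R² = (784 + 23716) / 245 = 100
R = √100 = 10  ⇒  r_B = 10 − 4 = 6

rB=6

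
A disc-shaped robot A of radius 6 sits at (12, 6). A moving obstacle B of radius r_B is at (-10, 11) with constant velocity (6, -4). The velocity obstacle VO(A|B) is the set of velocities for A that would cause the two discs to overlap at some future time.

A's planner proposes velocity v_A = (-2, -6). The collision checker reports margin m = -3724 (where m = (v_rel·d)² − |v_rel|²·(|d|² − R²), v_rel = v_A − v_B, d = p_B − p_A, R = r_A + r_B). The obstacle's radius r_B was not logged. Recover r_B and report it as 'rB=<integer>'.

m = -3724
d = (-22, 5);  v_rel = (-8, -2),  |v_rel|² = 68
v_rel×d = (-8)·(5) − (-2)·(-22) = -84
since m = R²·68 − (-84)²:  R² = (7056 + -3724) / 68 = 49
R = √49 = 7  ⇒  r_B = 7 − 6 = 1

rB=1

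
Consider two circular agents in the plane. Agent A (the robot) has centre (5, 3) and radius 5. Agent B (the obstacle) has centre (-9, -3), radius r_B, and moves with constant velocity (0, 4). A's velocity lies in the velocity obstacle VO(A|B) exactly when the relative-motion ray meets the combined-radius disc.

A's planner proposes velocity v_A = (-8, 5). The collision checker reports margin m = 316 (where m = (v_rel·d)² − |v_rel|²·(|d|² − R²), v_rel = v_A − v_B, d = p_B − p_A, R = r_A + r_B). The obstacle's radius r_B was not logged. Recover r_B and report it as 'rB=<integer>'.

m = 316
d = (-14, -6);  v_rel = (-8, 1),  |v_rel|² = 65
v_rel×d = (-8)·(-6) − (1)·(-14) = 62
since m = R²·65 − 62²:  R² = (3844 + 316) / 65 = 64
R = √64 = 8  ⇒  r_B = 8 − 5 = 3

rB=3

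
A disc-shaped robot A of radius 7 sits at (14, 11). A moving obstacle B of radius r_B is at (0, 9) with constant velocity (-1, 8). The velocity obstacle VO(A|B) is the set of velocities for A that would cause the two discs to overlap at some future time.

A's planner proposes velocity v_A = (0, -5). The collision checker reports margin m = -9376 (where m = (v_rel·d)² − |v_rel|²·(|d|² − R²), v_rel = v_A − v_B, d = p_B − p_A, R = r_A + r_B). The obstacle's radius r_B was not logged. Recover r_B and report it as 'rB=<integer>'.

m = -9376
d = (-14, -2);  v_rel = (1, -13),  |v_rel|² = 170
v_rel×d = (1)·(-2) − (-13)·(-14) = -184
since m = R²·170 − (-184)²:  R² = (33856 + -9376) / 170 = 144
R = √144 = 12  ⇒  r_B = 12 − 7 = 5

rB=5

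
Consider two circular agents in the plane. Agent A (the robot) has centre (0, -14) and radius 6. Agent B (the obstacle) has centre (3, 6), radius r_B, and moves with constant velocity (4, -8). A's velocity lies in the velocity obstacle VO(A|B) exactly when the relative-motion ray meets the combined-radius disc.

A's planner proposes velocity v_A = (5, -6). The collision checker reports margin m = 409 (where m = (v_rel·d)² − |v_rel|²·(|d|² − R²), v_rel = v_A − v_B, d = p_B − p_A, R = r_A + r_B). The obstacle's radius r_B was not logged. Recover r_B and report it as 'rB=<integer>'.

m = 409
d = (3, 20);  v_rel = (1, 2),  |v_rel|² = 5
v_rel×d = (1)·(20) − (2)·(3) = 14
since m = R²·5 − 14²:  R² = (196 + 409) / 5 = 121
R = √121 = 11  ⇒  r_B = 11 − 6 = 5

rB=5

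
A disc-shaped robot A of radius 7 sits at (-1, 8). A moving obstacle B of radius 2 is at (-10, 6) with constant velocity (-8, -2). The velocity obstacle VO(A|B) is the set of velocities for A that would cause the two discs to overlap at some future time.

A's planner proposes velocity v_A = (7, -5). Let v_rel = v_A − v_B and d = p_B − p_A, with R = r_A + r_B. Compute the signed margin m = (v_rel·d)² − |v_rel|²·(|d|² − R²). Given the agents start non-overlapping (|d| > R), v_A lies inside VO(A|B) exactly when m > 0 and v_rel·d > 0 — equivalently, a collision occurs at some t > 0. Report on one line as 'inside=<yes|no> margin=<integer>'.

d = (-9, -2),  |d|² = 85;  R = 7+2 = 9,  c = 85−9² = 4
v_rel = (15, -3),  |v_rel|² = 234;  v_rel·d = (15)·(-9) + (-3)·(-2) = -129
234·t² + 258·t + 4 = 0  ⇒  m = (-129)² − 234·4 = 15705
m = 15705 > 0,  v_rel·d = -129 < 0  ⇒  outside

inside=no margin=15705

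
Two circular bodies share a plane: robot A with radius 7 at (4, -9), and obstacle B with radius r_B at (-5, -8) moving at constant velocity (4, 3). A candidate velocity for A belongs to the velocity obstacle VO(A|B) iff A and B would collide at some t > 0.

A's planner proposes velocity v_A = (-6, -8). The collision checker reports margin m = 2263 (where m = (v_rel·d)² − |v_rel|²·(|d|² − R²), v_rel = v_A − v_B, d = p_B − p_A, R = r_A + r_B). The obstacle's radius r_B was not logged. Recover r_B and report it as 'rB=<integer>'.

m = 2263
d = (-9, 1);  v_rel = (-10, -11),  |v_rel|² = 221
v_rel×d = (-10)·(1) − (-11)·(-9) = -109
since m = R²·221 − (-109)²:  R² = (11881 + 2263) / 221 = 64
R = √64 = 8  ⇒  r_B = 8 − 7 = 1

rB=1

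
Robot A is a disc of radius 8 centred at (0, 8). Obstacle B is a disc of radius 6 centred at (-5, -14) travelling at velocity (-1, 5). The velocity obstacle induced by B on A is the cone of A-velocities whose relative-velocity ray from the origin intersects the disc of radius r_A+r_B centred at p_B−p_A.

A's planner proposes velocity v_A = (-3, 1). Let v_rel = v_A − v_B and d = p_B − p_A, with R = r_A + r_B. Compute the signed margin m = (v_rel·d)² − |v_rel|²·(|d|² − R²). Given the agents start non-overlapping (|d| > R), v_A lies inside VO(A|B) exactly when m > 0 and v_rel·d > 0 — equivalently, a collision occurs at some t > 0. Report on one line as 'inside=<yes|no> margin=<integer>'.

d = (-5, -22),  |d|² = 509;  R = 8+6 = 14,  c = 509−14² = 313
v_rel = (-2, -4),  |v_rel|² = 20;  v_rel·d = (-2)·(-5) + (-4)·(-22) = 98
20·t² − 196·t + 313 = 0  ⇒  m = 98² − 20·313 = 3344
m = 3344 > 0,  v_rel·d = 98 > 0  ⇒  inside

inside=yes margin=3344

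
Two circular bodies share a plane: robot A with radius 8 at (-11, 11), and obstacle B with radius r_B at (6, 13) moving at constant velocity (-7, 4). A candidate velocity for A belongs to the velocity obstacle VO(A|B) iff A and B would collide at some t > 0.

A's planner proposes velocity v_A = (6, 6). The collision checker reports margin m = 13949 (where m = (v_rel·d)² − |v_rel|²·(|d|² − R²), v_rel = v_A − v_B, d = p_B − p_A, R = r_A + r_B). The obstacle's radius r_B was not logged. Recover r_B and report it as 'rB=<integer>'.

m = 13949
d = (17, 2);  v_rel = (13, 2),  |v_rel|² = 173
v_rel×d = (13)·(2) − (2)·(17) = -8
since m = R²·173 − (-8)²:  R² = (64 + 13949) / 173 = 81
R = √81 = 9  ⇒  r_B = 9 − 8 = 1

rB=1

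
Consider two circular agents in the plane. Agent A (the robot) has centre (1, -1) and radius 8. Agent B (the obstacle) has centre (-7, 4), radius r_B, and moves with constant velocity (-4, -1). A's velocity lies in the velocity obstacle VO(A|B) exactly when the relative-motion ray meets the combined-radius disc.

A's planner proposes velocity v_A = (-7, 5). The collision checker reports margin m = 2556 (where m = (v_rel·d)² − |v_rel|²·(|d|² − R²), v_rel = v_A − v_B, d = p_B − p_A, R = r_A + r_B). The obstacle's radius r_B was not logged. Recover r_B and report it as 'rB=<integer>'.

m = 2556
d = (-8, 5);  v_rel = (-3, 6),  |v_rel|² = 45
v_rel×d = (-3)·(5) − (6)·(-8) = 33
since m = R²·45 − 33²:  R² = (1089 + 2556) / 45 = 81
R = √81 = 9  ⇒  r_B = 9 − 8 = 1

rB=1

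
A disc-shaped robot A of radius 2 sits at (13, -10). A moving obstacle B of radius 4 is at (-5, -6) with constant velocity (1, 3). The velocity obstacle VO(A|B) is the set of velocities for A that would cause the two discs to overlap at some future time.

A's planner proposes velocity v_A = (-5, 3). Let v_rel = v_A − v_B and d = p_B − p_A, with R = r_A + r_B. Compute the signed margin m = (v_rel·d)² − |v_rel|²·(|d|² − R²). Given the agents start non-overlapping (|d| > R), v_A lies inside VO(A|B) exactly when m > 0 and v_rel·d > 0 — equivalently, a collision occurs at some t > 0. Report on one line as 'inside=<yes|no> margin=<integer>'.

d = (-18, 4),  |d|² = 340;  R = 2+4 = 6,  c = 340−6² = 304
v_rel = (-6, 0),  |v_rel|² = 36;  v_rel·d = (-6)·(-18) + (0)·(4) = 108
36·t² − 216·t + 304 = 0  ⇒  m = 108² − 36·304 = 720
m = 720 > 0,  v_rel·d = 108 > 0  ⇒  inside

inside=yes margin=720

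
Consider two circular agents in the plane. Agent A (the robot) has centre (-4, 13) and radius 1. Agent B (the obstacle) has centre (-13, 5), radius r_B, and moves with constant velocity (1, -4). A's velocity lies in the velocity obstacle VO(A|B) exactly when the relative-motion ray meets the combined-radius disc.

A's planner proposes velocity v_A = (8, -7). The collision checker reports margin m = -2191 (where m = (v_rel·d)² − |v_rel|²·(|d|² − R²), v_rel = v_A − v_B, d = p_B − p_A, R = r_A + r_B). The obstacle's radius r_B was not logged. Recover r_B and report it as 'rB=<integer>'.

m = -2191
d = (-9, -8);  v_rel = (7, -3),  |v_rel|² = 58
v_rel×d = (7)·(-8) − (-3)·(-9) = -83
since m = R²·58 − (-83)²:  R² = (6889 + -2191) / 58 = 81
R = √81 = 9  ⇒  r_B = 9 − 1 = 8

rB=8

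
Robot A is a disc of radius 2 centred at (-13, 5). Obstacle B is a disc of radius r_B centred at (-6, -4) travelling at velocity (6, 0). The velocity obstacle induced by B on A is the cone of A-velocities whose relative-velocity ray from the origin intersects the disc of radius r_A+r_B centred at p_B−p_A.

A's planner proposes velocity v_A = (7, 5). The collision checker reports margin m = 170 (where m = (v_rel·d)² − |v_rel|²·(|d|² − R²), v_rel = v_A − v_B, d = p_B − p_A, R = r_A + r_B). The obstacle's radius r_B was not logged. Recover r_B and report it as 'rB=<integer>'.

m = 170
d = (7, -9);  v_rel = (1, 5),  |v_rel|² = 26
v_rel×d = (1)·(-9) − (5)·(7) = -44
since m = R²·26 − (-44)²:  R² = (1936 + 170) / 26 = 81
R = √81 = 9  ⇒  r_B = 9 − 2 = 7

rB=7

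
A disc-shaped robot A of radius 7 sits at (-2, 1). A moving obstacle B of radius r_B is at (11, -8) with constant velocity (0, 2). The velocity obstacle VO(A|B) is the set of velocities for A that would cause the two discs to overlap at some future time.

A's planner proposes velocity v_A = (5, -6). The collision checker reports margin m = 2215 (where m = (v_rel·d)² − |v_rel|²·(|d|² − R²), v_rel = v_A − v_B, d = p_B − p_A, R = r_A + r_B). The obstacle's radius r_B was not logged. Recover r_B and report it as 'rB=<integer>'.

m = 2215
d = (13, -9);  v_rel = (5, -8),  |v_rel|² = 89
v_rel×d = (5)·(-9) − (-8)·(13) = 59
since m = R²·89 − 59²:  R² = (3481 + 2215) / 89 = 64
R = √64 = 8  ⇒  r_B = 8 − 7 = 1

rB=1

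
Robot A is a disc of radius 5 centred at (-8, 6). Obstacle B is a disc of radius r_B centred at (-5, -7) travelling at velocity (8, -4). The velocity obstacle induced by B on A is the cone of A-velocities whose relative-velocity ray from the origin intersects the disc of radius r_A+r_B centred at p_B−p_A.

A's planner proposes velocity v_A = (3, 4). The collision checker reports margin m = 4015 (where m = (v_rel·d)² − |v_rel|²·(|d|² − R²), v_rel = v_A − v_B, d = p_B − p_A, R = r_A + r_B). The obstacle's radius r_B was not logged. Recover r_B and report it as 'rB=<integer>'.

m = 4015
d = (3, -13);  v_rel = (-5, 8),  |v_rel|² = 89
v_rel×d = (-5)·(-13) − (8)·(3) = 41
since m = R²·89 − 41²:  R² = (1681 + 4015) / 89 = 64
R = √64 = 8  ⇒  r_B = 8 − 5 = 3

rB=3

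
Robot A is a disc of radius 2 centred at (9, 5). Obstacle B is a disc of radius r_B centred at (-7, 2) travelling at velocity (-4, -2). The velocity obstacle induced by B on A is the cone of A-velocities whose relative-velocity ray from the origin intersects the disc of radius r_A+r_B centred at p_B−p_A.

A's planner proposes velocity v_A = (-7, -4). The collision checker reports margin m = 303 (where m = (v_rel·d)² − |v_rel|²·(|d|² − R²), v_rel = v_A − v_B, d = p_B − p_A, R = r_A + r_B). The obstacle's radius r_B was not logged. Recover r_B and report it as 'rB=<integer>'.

m = 303
d = (-16, -3);  v_rel = (-3, -2),  |v_rel|² = 13
v_rel×d = (-3)·(-3) − (-2)·(-16) = -23
since m = R²·13 − (-23)²:  R² = (529 + 303) / 13 = 64
R = √64 = 8  ⇒  r_B = 8 − 2 = 6

rB=6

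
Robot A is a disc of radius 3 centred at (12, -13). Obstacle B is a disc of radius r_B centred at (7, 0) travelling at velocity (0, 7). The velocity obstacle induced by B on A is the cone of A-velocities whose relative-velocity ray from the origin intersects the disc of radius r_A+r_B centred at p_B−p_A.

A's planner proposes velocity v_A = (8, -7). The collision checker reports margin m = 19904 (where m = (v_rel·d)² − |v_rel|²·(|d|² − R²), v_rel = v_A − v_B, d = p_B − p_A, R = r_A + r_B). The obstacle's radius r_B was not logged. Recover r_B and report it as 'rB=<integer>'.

m = 19904
d = (-5, 13);  v_rel = (8, -14),  |v_rel|² = 260
v_rel×d = (8)·(13) − (-14)·(-5) = 34
since m = R²·260 − 34²:  R² = (1156 + 19904) / 260 = 81
R = √81 = 9  ⇒  r_B = 9 − 3 = 6

rB=6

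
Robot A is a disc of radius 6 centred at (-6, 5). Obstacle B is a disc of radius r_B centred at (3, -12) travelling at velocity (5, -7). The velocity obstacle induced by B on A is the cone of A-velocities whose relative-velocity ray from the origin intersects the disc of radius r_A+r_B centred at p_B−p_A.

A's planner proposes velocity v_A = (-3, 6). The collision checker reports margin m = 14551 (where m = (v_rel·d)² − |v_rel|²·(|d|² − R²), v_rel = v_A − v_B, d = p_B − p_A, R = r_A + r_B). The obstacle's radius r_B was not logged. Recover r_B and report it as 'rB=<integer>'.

m = 14551
d = (9, -17);  v_rel = (-8, 13),  |v_rel|² = 233
v_rel×d = (-8)·(-17) − (13)·(9) = 19
since m = R²·233 − 19²:  R² = (361 + 14551) / 233 = 64
R = √64 = 8  ⇒  r_B = 8 − 6 = 2

rB=2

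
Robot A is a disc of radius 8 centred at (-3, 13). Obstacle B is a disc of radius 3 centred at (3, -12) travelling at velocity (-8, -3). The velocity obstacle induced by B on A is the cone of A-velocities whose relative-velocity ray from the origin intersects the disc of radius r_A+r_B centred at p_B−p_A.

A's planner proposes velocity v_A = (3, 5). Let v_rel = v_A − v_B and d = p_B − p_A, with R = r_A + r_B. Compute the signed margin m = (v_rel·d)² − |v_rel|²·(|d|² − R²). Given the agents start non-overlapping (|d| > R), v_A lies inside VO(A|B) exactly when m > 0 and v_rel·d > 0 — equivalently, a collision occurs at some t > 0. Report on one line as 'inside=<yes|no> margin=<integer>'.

d = (6, -25),  |d|² = 661;  R = 8+3 = 11,  c = 661−11² = 540
v_rel = (11, 8),  |v_rel|² = 185;  v_rel·d = (11)·(6) + (8)·(-25) = -134
185·t² + 268·t + 540 = 0  ⇒  m = (-134)² − 185·540 = -81944
m = -81944 < 0,  v_rel·d = -134 < 0  ⇒  outside

inside=no margin=-81944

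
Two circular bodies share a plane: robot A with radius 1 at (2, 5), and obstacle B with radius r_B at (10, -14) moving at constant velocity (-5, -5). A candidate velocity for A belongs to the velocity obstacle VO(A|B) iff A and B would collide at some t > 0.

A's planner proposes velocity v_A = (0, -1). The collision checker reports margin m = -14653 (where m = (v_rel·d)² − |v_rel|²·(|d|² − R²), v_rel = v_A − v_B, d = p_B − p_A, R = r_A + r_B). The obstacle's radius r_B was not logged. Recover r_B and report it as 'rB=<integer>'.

m = -14653
d = (8, -19);  v_rel = (5, 4),  |v_rel|² = 41
v_rel×d = (5)·(-19) − (4)·(8) = -127
since m = R²·41 − (-127)²:  R² = (16129 + -14653) / 41 = 36
R = √36 = 6  ⇒  r_B = 6 − 1 = 5

rB=5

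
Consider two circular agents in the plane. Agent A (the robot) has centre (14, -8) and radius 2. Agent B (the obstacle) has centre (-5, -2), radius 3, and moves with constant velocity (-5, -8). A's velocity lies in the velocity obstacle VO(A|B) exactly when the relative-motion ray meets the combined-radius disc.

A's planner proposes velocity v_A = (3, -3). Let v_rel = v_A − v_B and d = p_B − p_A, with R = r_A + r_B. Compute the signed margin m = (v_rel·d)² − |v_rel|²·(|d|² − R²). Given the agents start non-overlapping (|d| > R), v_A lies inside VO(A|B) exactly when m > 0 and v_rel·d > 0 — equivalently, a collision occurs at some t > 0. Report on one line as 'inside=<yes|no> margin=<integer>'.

d = (-19, 6),  |d|² = 397;  R = 2+3 = 5,  c = 397−5² = 372
v_rel = (8, 5),  |v_rel|² = 89;  v_rel·d = (8)·(-19) + (5)·(6) = -122
89·t² + 244·t + 372 = 0  ⇒  m = (-122)² − 89·372 = -18224
m = -18224 < 0,  v_rel·d = -122 < 0  ⇒  outside

inside=no margin=-18224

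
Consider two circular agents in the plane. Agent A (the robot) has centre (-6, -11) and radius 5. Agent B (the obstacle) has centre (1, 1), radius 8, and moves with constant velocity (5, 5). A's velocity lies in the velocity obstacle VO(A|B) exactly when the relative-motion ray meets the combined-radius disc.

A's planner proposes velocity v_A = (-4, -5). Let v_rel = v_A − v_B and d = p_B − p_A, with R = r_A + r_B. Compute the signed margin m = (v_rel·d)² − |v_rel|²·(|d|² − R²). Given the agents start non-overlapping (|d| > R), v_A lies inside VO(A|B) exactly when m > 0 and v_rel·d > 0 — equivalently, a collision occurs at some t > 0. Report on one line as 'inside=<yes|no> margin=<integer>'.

d = (7, 12),  |d|² = 193;  R = 5+8 = 13,  c = 193−13² = 24
v_rel = (-9, -10),  |v_rel|² = 181;  v_rel·d = (-9)·(7) + (-10)·(12) = -183
181·t² + 366·t + 24 = 0  ⇒  m = (-183)² − 181·24 = 29145
m = 29145 > 0,  v_rel·d = -183 < 0  ⇒  outside

inside=no margin=29145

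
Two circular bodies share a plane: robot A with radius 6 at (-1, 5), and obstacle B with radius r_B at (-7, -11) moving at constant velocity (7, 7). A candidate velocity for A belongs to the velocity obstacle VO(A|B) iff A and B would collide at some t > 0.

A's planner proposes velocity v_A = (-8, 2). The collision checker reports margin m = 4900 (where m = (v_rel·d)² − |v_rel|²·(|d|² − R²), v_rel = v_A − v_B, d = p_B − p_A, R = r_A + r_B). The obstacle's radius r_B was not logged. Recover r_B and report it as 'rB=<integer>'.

m = 4900
d = (-6, -16);  v_rel = (-15, -5),  |v_rel|² = 250
v_rel×d = (-15)·(-16) − (-5)·(-6) = 210
since m = R²·250 − 210²:  R² = (44100 + 4900) / 250 = 196
R = √196 = 14  ⇒  r_B = 14 − 6 = 8

rB=8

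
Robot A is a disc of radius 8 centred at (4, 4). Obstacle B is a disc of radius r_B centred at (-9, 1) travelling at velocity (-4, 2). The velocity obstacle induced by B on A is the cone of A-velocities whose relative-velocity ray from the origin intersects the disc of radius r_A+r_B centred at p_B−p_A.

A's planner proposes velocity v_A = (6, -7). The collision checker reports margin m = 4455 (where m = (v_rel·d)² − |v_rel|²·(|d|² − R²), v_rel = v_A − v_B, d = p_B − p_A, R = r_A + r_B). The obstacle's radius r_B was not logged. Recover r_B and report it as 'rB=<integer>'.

m = 4455
d = (-13, -3);  v_rel = (10, -9),  |v_rel|² = 181
v_rel×d = (10)·(-3) − (-9)·(-13) = -147
since m = R²·181 − (-147)²:  R² = (21609 + 4455) / 181 = 144
R = √144 = 12  ⇒  r_B = 12 − 8 = 4

rB=4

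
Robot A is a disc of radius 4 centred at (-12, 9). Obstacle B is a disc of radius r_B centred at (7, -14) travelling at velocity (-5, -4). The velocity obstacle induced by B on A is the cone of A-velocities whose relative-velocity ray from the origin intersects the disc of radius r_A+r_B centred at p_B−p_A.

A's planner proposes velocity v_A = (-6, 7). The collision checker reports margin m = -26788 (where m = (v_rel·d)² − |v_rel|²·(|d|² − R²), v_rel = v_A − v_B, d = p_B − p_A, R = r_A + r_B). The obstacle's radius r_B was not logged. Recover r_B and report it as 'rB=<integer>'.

m = -26788
d = (19, -23);  v_rel = (-1, 11),  |v_rel|² = 122
v_rel×d = (-1)·(-23) − (11)·(19) = -186
since m = R²·122 − (-186)²:  R² = (34596 + -26788) / 122 = 64
R = √64 = 8  ⇒  r_B = 8 − 4 = 4

rB=4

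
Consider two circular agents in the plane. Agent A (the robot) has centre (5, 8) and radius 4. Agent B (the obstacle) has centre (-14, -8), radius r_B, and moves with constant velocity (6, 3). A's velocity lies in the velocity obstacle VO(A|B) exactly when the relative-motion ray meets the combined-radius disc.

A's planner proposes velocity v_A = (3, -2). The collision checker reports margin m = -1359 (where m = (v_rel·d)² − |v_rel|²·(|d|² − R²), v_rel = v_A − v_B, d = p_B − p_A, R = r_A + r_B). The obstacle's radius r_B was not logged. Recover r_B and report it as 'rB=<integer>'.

m = -1359
d = (-19, -16);  v_rel = (-3, -5),  |v_rel|² = 34
v_rel×d = (-3)·(-16) − (-5)·(-19) = -47
since m = R²·34 − (-47)²:  R² = (2209 + -1359) / 34 = 25
R = √25 = 5  ⇒  r_B = 5 − 4 = 1

rB=1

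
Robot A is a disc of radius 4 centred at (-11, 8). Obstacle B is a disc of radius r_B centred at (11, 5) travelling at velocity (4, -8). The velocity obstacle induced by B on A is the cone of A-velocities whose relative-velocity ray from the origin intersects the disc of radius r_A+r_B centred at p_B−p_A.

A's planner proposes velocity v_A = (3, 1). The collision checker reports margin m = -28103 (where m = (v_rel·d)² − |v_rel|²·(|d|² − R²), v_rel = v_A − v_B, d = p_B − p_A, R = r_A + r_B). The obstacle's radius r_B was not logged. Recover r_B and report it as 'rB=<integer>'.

m = -28103
d = (22, -3);  v_rel = (-1, 9),  |v_rel|² = 82
v_rel×d = (-1)·(-3) − (9)·(22) = -195
since m = R²·82 − (-195)²:  R² = (38025 + -28103) / 82 = 121
R = √121 = 11  ⇒  r_B = 11 − 4 = 7

rB=7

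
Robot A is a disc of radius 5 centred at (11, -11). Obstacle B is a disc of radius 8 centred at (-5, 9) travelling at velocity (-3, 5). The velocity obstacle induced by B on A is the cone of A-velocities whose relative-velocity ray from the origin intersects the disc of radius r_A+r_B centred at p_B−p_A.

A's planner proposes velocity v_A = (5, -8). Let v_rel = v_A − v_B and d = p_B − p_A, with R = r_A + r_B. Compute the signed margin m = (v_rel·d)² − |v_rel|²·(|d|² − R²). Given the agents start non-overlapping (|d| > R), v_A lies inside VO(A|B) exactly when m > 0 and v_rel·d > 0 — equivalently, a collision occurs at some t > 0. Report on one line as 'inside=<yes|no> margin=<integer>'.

d = (-16, 20),  |d|² = 656;  R = 5+8 = 13,  c = 656−13² = 487
v_rel = (8, -13),  |v_rel|² = 233;  v_rel·d = (8)·(-16) + (-13)·(20) = -388
233·t² + 776·t + 487 = 0  ⇒  m = (-388)² − 233·487 = 37073
m = 37073 > 0,  v_rel·d = -388 < 0  ⇒  outside

inside=no margin=37073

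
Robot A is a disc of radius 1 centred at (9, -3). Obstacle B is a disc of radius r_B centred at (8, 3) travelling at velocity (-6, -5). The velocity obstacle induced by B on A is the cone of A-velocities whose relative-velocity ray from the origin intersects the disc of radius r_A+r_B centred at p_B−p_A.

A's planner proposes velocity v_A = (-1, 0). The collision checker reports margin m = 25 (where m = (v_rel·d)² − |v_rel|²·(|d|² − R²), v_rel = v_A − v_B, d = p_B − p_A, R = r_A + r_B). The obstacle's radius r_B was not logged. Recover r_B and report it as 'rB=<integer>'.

m = 25
d = (-1, 6);  v_rel = (5, 5),  |v_rel|² = 50
v_rel×d = (5)·(6) − (5)·(-1) = 35
since m = R²·50 − 35²:  R² = (1225 + 25) / 50 = 25
R = √25 = 5  ⇒  r_B = 5 − 1 = 4

rB=4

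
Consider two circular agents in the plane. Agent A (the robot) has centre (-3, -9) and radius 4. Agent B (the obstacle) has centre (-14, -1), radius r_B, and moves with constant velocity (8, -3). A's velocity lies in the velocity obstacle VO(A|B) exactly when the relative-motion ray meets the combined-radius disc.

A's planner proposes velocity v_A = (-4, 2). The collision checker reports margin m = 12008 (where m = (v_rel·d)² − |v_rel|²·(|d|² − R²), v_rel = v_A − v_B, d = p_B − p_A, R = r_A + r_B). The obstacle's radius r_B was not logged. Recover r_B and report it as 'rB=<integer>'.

m = 12008
d = (-11, 8);  v_rel = (-12, 5),  |v_rel|² = 169
v_rel×d = (-12)·(8) − (5)·(-11) = -41
since m = R²·169 − (-41)²:  R² = (1681 + 12008) / 169 = 81
R = √81 = 9  ⇒  r_B = 9 − 4 = 5

rB=5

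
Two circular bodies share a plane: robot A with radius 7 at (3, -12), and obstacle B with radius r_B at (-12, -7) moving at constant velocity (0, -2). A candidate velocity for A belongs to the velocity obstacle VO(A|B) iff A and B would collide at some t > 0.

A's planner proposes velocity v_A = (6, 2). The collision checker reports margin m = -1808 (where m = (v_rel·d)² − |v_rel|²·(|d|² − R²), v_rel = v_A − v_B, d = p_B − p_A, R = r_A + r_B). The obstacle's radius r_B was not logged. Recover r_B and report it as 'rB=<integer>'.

m = -1808
d = (-15, 5);  v_rel = (6, 4),  |v_rel|² = 52
v_rel×d = (6)·(5) − (4)·(-15) = 90
since m = R²·52 − 90²:  R² = (8100 + -1808) / 52 = 121
R = √121 = 11  ⇒  r_B = 11 − 7 = 4

rB=4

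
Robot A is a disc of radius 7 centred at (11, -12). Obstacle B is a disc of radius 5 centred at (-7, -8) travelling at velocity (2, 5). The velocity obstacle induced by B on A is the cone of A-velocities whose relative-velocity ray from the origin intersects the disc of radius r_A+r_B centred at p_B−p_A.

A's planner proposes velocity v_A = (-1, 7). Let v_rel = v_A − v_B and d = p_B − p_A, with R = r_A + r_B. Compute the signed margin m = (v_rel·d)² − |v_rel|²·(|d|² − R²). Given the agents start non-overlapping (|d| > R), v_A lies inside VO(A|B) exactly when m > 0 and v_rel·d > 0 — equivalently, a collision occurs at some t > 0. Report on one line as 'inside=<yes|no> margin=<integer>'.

d = (-18, 4),  |d|² = 340;  R = 7+5 = 12,  c = 340−12² = 196
v_rel = (-3, 2),  |v_rel|² = 13;  v_rel·d = (-3)·(-18) + (2)·(4) = 62
13·t² − 124·t + 196 = 0  ⇒  m = 62² − 13·196 = 1296
m = 1296 > 0,  v_rel·d = 62 > 0  ⇒  inside

inside=yes margin=1296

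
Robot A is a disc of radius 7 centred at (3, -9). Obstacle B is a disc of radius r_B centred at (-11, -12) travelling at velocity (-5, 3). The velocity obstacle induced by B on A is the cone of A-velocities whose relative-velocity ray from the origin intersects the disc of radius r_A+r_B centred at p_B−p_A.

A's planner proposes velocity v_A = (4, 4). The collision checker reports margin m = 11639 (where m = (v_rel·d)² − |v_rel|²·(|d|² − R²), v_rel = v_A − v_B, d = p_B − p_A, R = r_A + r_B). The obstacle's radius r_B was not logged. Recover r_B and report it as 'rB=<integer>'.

m = 11639
d = (-14, -3);  v_rel = (9, 1),  |v_rel|² = 82
v_rel×d = (9)·(-3) − (1)·(-14) = -13
since m = R²·82 − (-13)²:  R² = (169 + 11639) / 82 = 144
R = √144 = 12  ⇒  r_B = 12 − 7 = 5

rB=5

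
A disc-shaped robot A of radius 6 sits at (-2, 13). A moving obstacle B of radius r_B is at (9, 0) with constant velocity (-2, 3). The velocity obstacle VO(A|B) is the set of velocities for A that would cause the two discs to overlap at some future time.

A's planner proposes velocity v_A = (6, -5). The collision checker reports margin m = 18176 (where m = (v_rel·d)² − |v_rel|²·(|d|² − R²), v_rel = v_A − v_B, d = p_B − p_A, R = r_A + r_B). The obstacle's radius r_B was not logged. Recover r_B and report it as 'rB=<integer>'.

m = 18176
d = (11, -13);  v_rel = (8, -8),  |v_rel|² = 128
v_rel×d = (8)·(-13) − (-8)·(11) = -16
since m = R²·128 − (-16)²:  R² = (256 + 18176) / 128 = 144
R = √144 = 12  ⇒  r_B = 12 − 6 = 6

rB=6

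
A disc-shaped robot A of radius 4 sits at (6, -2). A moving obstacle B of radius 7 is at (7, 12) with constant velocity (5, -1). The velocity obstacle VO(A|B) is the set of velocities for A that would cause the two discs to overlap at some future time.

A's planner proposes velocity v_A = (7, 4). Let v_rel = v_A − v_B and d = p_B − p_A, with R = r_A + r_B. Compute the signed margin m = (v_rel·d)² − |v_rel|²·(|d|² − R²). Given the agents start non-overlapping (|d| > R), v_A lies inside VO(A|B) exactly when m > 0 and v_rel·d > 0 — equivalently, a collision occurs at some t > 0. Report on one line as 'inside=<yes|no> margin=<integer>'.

d = (1, 14),  |d|² = 197;  R = 4+7 = 11,  c = 197−11² = 76
v_rel = (2, 5),  |v_rel|² = 29;  v_rel·d = (2)·(1) + (5)·(14) = 72
29·t² − 144·t + 76 = 0  ⇒  m = 72² − 29·76 = 2980
m = 2980 > 0,  v_rel·d = 72 > 0  ⇒  inside

inside=yes margin=2980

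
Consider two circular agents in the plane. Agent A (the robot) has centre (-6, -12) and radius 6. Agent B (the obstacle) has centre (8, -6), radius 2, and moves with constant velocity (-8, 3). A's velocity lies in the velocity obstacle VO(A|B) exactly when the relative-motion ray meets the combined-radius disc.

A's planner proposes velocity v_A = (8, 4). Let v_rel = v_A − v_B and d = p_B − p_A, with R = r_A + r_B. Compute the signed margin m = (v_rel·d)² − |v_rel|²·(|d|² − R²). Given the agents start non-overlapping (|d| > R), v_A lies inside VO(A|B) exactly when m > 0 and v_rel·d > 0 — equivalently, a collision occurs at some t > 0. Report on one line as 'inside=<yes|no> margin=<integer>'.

d = (14, 6),  |d|² = 232;  R = 6+2 = 8,  c = 232−8² = 168
v_rel = (16, 1),  |v_rel|² = 257;  v_rel·d = (16)·(14) + (1)·(6) = 230
257·t² − 460·t + 168 = 0  ⇒  m = 230² − 257·168 = 9724
m = 9724 > 0,  v_rel·d = 230 > 0  ⇒  inside

inside=yes margin=9724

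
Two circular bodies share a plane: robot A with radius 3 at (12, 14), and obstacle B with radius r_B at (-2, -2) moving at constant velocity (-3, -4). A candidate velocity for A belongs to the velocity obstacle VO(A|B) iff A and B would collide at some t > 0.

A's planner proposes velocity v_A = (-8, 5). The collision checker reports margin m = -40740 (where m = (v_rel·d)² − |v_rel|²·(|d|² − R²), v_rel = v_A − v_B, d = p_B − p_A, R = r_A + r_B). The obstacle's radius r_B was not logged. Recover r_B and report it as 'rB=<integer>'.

m = -40740
d = (-14, -16);  v_rel = (-5, 9),  |v_rel|² = 106
v_rel×d = (-5)·(-16) − (9)·(-14) = 206
since m = R²·106 − 206²:  R² = (42436 + -40740) / 106 = 16
R = √16 = 4  ⇒  r_B = 4 − 3 = 1

rB=1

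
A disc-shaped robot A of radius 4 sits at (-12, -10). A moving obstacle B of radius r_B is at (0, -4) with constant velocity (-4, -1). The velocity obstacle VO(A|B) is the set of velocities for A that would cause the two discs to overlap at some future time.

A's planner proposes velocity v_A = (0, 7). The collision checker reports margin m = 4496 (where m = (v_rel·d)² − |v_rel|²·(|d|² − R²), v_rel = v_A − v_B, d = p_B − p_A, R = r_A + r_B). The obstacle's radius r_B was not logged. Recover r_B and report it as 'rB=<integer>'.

m = 4496
d = (12, 6);  v_rel = (4, 8),  |v_rel|² = 80
v_rel×d = (4)·(6) − (8)·(12) = -72
since m = R²·80 − (-72)²:  R² = (5184 + 4496) / 80 = 121
R = √121 = 11  ⇒  r_B = 11 − 4 = 7

rB=7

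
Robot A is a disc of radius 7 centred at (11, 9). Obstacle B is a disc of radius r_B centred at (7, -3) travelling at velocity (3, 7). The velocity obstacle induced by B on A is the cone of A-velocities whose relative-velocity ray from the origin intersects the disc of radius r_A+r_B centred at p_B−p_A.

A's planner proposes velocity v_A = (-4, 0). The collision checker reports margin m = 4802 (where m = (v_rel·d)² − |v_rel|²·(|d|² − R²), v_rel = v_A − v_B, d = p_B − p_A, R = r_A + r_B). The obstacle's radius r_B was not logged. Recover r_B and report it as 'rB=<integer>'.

m = 4802
d = (-4, -12);  v_rel = (-7, -7),  |v_rel|² = 98
v_rel×d = (-7)·(-12) − (-7)·(-4) = 56
since m = R²·98 − 56²:  R² = (3136 + 4802) / 98 = 81
R = √81 = 9  ⇒  r_B = 9 − 7 = 2

rB=2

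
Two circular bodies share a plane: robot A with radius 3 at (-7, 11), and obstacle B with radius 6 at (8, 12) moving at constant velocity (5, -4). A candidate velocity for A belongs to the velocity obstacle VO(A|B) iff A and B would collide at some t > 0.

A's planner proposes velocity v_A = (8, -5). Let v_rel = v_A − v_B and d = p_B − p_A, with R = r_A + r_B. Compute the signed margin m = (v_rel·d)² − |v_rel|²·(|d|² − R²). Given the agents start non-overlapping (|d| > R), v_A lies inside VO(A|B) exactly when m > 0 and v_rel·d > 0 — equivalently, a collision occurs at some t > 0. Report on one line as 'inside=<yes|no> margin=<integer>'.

d = (15, 1),  |d|² = 226;  R = 3+6 = 9,  c = 226−9² = 145
v_rel = (3, -1),  |v_rel|² = 10;  v_rel·d = (3)·(15) + (-1)·(1) = 44
10·t² − 88·t + 145 = 0  ⇒  m = 44² − 10·145 = 486
m = 486 > 0,  v_rel·d = 44 > 0  ⇒  inside

inside=yes margin=486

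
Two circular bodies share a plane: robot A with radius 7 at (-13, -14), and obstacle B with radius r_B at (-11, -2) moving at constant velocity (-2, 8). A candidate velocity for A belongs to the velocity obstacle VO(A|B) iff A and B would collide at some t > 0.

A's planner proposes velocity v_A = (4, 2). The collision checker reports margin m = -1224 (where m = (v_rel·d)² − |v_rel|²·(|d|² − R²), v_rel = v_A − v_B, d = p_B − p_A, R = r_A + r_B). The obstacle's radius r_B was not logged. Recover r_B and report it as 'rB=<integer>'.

m = -1224
d = (2, 12);  v_rel = (6, -6),  |v_rel|² = 72
v_rel×d = (6)·(12) − (-6)·(2) = 84
since m = R²·72 − 84²:  R² = (7056 + -1224) / 72 = 81
R = √81 = 9  ⇒  r_B = 9 − 7 = 2

rB=2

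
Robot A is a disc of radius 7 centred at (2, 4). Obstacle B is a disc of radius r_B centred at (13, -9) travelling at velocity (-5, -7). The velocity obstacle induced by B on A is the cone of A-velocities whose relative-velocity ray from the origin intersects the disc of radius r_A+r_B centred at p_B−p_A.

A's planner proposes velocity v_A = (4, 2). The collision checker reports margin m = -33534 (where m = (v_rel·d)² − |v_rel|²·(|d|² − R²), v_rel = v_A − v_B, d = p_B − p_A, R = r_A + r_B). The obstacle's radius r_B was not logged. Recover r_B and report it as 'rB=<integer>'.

m = -33534
d = (11, -13);  v_rel = (9, 9),  |v_rel|² = 162
v_rel×d = (9)·(-13) − (9)·(11) = -216
since m = R²·162 − (-216)²:  R² = (46656 + -33534) / 162 = 81
R = √81 = 9  ⇒  r_B = 9 − 7 = 2

rB=2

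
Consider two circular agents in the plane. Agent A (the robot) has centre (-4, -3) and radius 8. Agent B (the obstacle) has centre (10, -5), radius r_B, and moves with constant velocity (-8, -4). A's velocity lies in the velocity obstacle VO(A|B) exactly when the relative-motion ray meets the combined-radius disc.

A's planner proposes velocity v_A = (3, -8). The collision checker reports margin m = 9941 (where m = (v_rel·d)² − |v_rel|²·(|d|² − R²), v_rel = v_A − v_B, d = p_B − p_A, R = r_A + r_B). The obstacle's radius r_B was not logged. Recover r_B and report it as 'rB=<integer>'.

m = 9941
d = (14, -2);  v_rel = (11, -4),  |v_rel|² = 137
v_rel×d = (11)·(-2) − (-4)·(14) = 34
since m = R²·137 − 34²:  R² = (1156 + 9941) / 137 = 81
R = √81 = 9  ⇒  r_B = 9 − 8 = 1

rB=1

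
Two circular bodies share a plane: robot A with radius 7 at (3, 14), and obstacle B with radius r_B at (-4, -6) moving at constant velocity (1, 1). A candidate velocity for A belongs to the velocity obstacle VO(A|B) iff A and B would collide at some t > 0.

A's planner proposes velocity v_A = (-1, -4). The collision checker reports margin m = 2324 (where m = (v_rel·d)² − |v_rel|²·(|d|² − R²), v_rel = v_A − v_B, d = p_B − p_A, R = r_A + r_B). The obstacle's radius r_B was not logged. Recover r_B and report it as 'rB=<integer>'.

m = 2324
d = (-7, -20);  v_rel = (-2, -5),  |v_rel|² = 29
v_rel×d = (-2)·(-20) − (-5)·(-7) = 5
since m = R²·29 − 5²:  R² = (25 + 2324) / 29 = 81
R = √81 = 9  ⇒  r_B = 9 − 7 = 2

rB=2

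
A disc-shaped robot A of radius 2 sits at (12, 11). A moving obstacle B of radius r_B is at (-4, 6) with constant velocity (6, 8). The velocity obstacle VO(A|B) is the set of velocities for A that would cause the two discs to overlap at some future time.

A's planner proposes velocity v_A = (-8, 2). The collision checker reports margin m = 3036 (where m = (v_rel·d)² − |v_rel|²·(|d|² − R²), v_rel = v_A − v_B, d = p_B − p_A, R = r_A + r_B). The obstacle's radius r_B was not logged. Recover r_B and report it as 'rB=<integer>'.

m = 3036
d = (-16, -5);  v_rel = (-14, -6),  |v_rel|² = 232
v_rel×d = (-14)·(-5) − (-6)·(-16) = -26
since m = R²·232 − (-26)²:  R² = (676 + 3036) / 232 = 16
R = √16 = 4  ⇒  r_B = 4 − 2 = 2

rB=2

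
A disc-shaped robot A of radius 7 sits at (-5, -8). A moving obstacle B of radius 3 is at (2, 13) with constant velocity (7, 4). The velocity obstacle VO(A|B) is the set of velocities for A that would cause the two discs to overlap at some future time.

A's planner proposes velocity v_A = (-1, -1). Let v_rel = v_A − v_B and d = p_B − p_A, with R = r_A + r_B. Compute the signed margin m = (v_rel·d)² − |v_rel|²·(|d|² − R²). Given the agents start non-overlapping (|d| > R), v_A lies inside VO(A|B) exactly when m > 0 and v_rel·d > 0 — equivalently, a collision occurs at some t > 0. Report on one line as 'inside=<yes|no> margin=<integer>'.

d = (7, 21),  |d|² = 490;  R = 7+3 = 10,  c = 490−10² = 390
v_rel = (-8, -5),  |v_rel|² = 89;  v_rel·d = (-8)·(7) + (-5)·(21) = -161
89·t² + 322·t + 390 = 0  ⇒  m = (-161)² − 89·390 = -8789
m = -8789 < 0,  v_rel·d = -161 < 0  ⇒  outside

inside=no margin=-8789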